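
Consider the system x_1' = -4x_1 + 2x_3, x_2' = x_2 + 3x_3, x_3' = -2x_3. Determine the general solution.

x_1(t) = K_1e^(-4t) + K_2e^(-2t), x_2(t) = -K_2e^(-2t) + K_3e^(t), x_3(t) = K_2e^(-2t)

Coefficient matrix A = [[-4, 0, 2], [0, 1, 3], [0, 0, -2]].
det(A - λI) = 0 gives eigenvalues λ = -4, -2, 1.
For λ=-4: eigenvector (1,0,0).
For λ=-2: eigenvector (1,-1,1).
For λ=1: eigenvector (0,1,0).
General solution: K_1e^(-4t)(1,0,0) + K_2e^(-2t)(1,-1,1) + K_3e^(t)(0,1,0).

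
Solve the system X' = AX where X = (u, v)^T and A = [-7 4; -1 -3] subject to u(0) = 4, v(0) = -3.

Coefficient matrix A = [[-7, 4], [-1, -3]].
Characteristic polynomial det(A - λI) = λ^2 + 10λ + 25 = 0.
Single eigenvalue λ = -5 with algebraic multiplicity 2.
Eigenvector v = (-2,-1); generalized eigenvector w with (A-λI)w=v is (3,1).
General solution: e^(-5t)[K_1·v + K_2·(t·v + w)].
Applying u(0)=4, v(0)=-3 gives K_1=13, K_2=10.

u(t) = -20te^(-5t) + 4e^(-5t), v(t) = -10te^(-5t) - 3e^(-5t)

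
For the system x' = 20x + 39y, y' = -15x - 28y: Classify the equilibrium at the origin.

stable spiral

A = [[20,39],[-15,-28]]; det(A-λI) = λ^2 + 8λ + 25.
λ = -4 ± 3i: negative real part.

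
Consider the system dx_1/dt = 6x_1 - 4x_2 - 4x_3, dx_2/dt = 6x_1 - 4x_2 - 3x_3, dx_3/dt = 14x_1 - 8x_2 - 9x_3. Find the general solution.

x_1(t) = 2c_1e^(-4t) + c_3e^(-2t), x_2(t) = c_1e^(-4t) + c_2e^(-t), x_3(t) = 4c_1e^(-4t) - c_2e^(-t) + 2c_3e^(-2t)

Coefficient matrix A = [[6, -4, -4], [6, -4, -3], [14, -8, -9]].
det(A - λI) = 0 gives eigenvalues λ = -4, -1, -2.
For λ=-4: eigenvector (2,1,4).
For λ=-1: eigenvector (0,1,-1).
For λ=-2: eigenvector (1,0,2).
General solution: c_1e^(-4t)(2,1,4) + c_2e^(-t)(0,1,-1) + c_3e^(-2t)(1,0,2).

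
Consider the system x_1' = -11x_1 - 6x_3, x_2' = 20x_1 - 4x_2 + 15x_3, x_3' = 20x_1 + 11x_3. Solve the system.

x_1(t) = -K_1e^(t) - 3K_3e^(-t), x_2(t) = 2K_1e^(t) + K_2e^(-4t) + 5K_3e^(-t), x_3(t) = 2K_1e^(t) + 5K_3e^(-t)

Coefficient matrix A = [[-11, 0, -6], [20, -4, 15], [20, 0, 11]].
det(A - λI) = 0 gives eigenvalues λ = 1, -4, -1.
For λ=1: eigenvector (-1,2,2).
For λ=-4: eigenvector (0,1,0).
For λ=-1: eigenvector (-3,5,5).
General solution: K_1e^(t)(-1,2,2) + K_2e^(-4t)(0,1,0) + K_3e^(-t)(-3,5,5).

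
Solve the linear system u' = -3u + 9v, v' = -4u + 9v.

u(t) = 3K_1e^(3t) + 3K_2te^(3t) - 2K_2e^(3t), v(t) = 2K_1e^(3t) + 2K_2te^(3t) - K_2e^(3t)

Coefficient matrix A = [[-3, 9], [-4, 9]].
Characteristic polynomial det(A - λI) = λ^2 - 6λ + 9 = 0.
Single eigenvalue λ = 3 with algebraic multiplicity 2.
Eigenvector v = (3,2); generalized eigenvector w with (A-λI)w=v is (-2,-1).
General solution: e^(3t)[K_1·v + K_2·(t·v + w)].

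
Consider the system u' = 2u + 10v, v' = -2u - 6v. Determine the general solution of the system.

u(t) = 2c_1e^(-2t)sin(2t) + c_1e^(-2t)cos(2t) + c_2e^(-2t)sin(2t) - 2c_2e^(-2t)cos(2t), v(t) = -c_1e^(-2t)sin(2t) + c_2e^(-2t)cos(2t)

Coefficient matrix A = [[2, 10], [-2, -6]].
Characteristic polynomial det(A - λI) = λ^2 + 4λ + 8 = 0.
Eigenvalues λ = -2 ± 2i (complex conjugate pair).
For λ=-2+2i: an eigenvector is (1,0) - i(2,-1) = (1 - 2i, 0 + i).
A real fundamental pair from Re and Im of e^((-2+2i)t)v: X_1 = e^(-2t)(cos(2t)·(1,0) + sin(2t)·(2,-1)), X_2 = e^(-2t)(sin(2t)·(1,0) - cos(2t)·(2,-1)).
General solution: c_1X_1 + c_2X_2.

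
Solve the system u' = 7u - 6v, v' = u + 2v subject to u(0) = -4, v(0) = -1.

u(t) = -6e^(5t) + 2e^(4t), v(t) = -2e^(5t) + e^(4t)

Coefficient matrix A = [[7, -6], [1, 2]].
Characteristic polynomial det(A - λI) = λ^2 - 9λ + 20 = 0.
Eigenvalues λ = 4, 5.
For λ=4: (A-λI) row 1 is [3, -6], so an eigenvector is (2, 1).
For λ=5: (A-λI) row 1 is [2, -6], so an eigenvector is (-3, -1).
General solution: C_1e^(4t)(2,1) + C_2e^(5t)(-3,-1).
Applying u(0)=-4, v(0)=-1 gives C_1=1, C_2=2.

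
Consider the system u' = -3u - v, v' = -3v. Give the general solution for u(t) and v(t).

Coefficient matrix A = [[-3, -1], [0, -3]].
Characteristic polynomial det(A - λI) = λ^2 + 6λ + 9 = 0.
Single eigenvalue λ = -3 with algebraic multiplicity 2.
Eigenvector v = (-1,0); generalized eigenvector w with (A-λI)w=v is (3,1).
General solution: e^(-3t)[K_1·v + K_2·(t·v + w)].

u(t) = -K_1e^(-3t) - K_2te^(-3t) + 3K_2e^(-3t), v(t) = K_2e^(-3t)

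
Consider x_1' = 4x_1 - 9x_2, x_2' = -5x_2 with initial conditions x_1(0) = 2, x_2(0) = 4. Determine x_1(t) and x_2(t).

Coefficient matrix A = [[4, -9], [0, -5]].
Characteristic polynomial det(A - λI) = λ^2 + λ - 20 = 0.
Eigenvalues λ = 4, -5.
For λ=4: (A-λI) row 1 is [0, -9], so an eigenvector is (-1, 0).
For λ=-5: (A-λI) row 1 is [9, -9], so an eigenvector is (1, 1).
General solution: C_1e^(4t)(-1,0) + C_2e^(-5t)(1,1).
Applying x_1(0)=2, x_2(0)=4 gives C_1=2, C_2=4.

x_1(t) = -2e^(4t) + 4e^(-5t), x_2(t) = 4e^(-5t)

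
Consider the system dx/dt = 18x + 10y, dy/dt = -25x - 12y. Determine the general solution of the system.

Coefficient matrix A = [[18, 10], [-25, -12]].
Characteristic polynomial det(A - λI) = λ^2 - 6λ + 34 = 0.
Eigenvalues λ = 3 ± 5i (complex conjugate pair).
For λ=3+5i: an eigenvector is (-1,2) - i(1,-1) = (-1 - i, 2 + i).
A real fundamental pair from Re and Im of e^((3+5i)t)v: X_1 = e^(3t)(cos(5t)·(-1,2) + sin(5t)·(1,-1)), X_2 = e^(3t)(sin(5t)·(-1,2) - cos(5t)·(1,-1)).
General solution: K_1X_1 + K_2X_2.

x(t) = K_1e^(3t)sin(5t) - K_1e^(3t)cos(5t) - K_2e^(3t)sin(5t) - K_2e^(3t)cos(5t), y(t) = -K_1e^(3t)sin(5t) + 2K_1e^(3t)cos(5t) + 2K_2e^(3t)sin(5t) + K_2e^(3t)cos(5t)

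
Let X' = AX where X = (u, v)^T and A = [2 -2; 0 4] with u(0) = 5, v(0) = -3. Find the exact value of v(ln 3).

A = [[2,-2],[0,4]]; eigenvalues λ = 4, 2.
Eigenvectors: (-1,1) for λ=4, (1,0) for λ=2.
From the initial condition, c_1 = -3, c_2 = 2.
v(ln 3) = (-3)(3^4)(1) + (2)(3^2)(0) = -243.

-243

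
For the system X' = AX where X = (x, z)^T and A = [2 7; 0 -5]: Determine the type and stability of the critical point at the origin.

saddle

A = [[2,7],[0,-5]]; det(A-λI) = λ^2 + 3λ - 10.
λ = -5, 2: opposite signs.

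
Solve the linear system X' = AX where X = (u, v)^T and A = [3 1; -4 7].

u(t) = -K_1e^(5t) - K_2te^(5t) + 2K_2e^(5t), v(t) = -2K_1e^(5t) - 2K_2te^(5t) + 3K_2e^(5t)

Coefficient matrix A = [[3, 1], [-4, 7]].
Characteristic polynomial det(A - λI) = λ^2 - 10λ + 25 = 0.
Single eigenvalue λ = 5 with algebraic multiplicity 2.
Eigenvector v = (-1,-2); generalized eigenvector w with (A-λI)w=v is (2,3).
General solution: e^(5t)[K_1·v + K_2·(t·v + w)].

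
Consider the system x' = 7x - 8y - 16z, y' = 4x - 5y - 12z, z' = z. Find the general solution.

x(t) = 2C_1e^(3t) + C_3e^(-t), y(t) = C_1e^(3t) - 2C_2e^(t) + C_3e^(-t), z(t) = C_2e^(t)

Coefficient matrix A = [[7, -8, -16], [4, -5, -12], [0, 0, 1]].
det(A - λI) = 0 gives eigenvalues λ = 3, 1, -1.
For λ=3: eigenvector (2,1,0).
For λ=1: eigenvector (0,-2,1).
For λ=-1: eigenvector (1,1,0).
General solution: C_1e^(3t)(2,1,0) + C_2e^(t)(0,-2,1) + C_3e^(-t)(1,1,0).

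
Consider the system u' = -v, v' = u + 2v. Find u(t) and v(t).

u(t) = C_1e^(t) + C_2te^(t) - 3C_2e^(t), v(t) = -C_1e^(t) - C_2te^(t) + 2C_2e^(t)

Coefficient matrix A = [[0, -1], [1, 2]].
Characteristic polynomial det(A - λI) = λ^2 - 2λ + 1 = 0.
Single eigenvalue λ = 1 with algebraic multiplicity 2.
Eigenvector v = (1,-1); generalized eigenvector w with (A-λI)w=v is (-3,2).
General solution: e^(t)[C_1·v + C_2·(t·v + w)].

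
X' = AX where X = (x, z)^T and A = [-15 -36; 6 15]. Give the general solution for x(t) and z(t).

Coefficient matrix A = [[-15, -36], [6, 15]].
Characteristic polynomial det(A - λI) = λ^2 - 9 = 0.
Eigenvalues λ = -3, 3.
For λ=-3: (A-λI) row 1 is [-12, -36], so an eigenvector is (3, -1).
For λ=3: (A-λI) row 1 is [-18, -36], so an eigenvector is (-2, 1).
General solution: C_1e^(-3t)(3,-1) + C_2e^(3t)(-2,1).

x(t) = 3C_1e^(-3t) - 2C_2e^(3t), z(t) = -C_1e^(-3t) + C_2e^(3t)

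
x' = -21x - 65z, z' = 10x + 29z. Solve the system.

Coefficient matrix A = [[-21, -65], [10, 29]].
Characteristic polynomial det(A - λI) = λ^2 - 8λ + 41 = 0.
Eigenvalues λ = 4 ± 5i (complex conjugate pair).
For λ=4+5i: an eigenvector is (3,-1) - i(-2,1) = (3 + 2i, -1 - i).
A real fundamental pair from Re and Im of e^((4+5i)t)v: X_1 = e^(4t)(cos(5t)·(3,-1) + sin(5t)·(-2,1)), X_2 = e^(4t)(sin(5t)·(3,-1) - cos(5t)·(-2,1)).
General solution: K_1X_1 + K_2X_2.

x(t) = -2K_1e^(4t)sin(5t) + 3K_1e^(4t)cos(5t) + 3K_2e^(4t)sin(5t) + 2K_2e^(4t)cos(5t), z(t) = K_1e^(4t)sin(5t) - K_1e^(4t)cos(5t) - K_2e^(4t)sin(5t) - K_2e^(4t)cos(5t)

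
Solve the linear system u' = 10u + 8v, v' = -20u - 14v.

Coefficient matrix A = [[10, 8], [-20, -14]].
Characteristic polynomial det(A - λI) = λ^2 + 4λ + 20 = 0.
Eigenvalues λ = -2 ± 4i (complex conjugate pair).
For λ=-2+4i: an eigenvector is (-1,2) - i(1,-1) = (-1 - i, 2 + i).
A real fundamental pair from Re and Im of e^((-2+4i)t)v: X_1 = e^(-2t)(cos(4t)·(-1,2) + sin(4t)·(1,-1)), X_2 = e^(-2t)(sin(4t)·(-1,2) - cos(4t)·(1,-1)).
General solution: K_1X_1 + K_2X_2.

u(t) = K_1e^(-2t)sin(4t) - K_1e^(-2t)cos(4t) - K_2e^(-2t)sin(4t) - K_2e^(-2t)cos(4t), v(t) = -K_1e^(-2t)sin(4t) + 2K_1e^(-2t)cos(4t) + 2K_2e^(-2t)sin(4t) + K_2e^(-2t)cos(4t)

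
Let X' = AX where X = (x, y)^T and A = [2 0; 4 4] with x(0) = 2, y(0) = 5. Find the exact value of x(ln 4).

A = [[2,0],[4,4]]; eigenvalues λ = 2, 4.
Eigenvectors: (-1,2) for λ=2, (0,-1) for λ=4.
From the initial condition, c_1 = -2, c_2 = -9.
x(ln 4) = (-2)(4^2)(-1) + (-9)(4^4)(0) = 32.

32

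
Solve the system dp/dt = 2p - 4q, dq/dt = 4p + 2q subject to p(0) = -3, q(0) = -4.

p(t) = 4e^(2t)sin(4t) - 3e^(2t)cos(4t), q(t) = -3e^(2t)sin(4t) - 4e^(2t)cos(4t)

Coefficient matrix A = [[2, -4], [4, 2]].
Characteristic polynomial det(A - λI) = λ^2 - 4λ + 20 = 0.
Eigenvalues λ = 2 ± 4i (complex conjugate pair).
For λ=2+4i: an eigenvector is (0,-1) - i(1,0) = (0 - i, -1).
A real fundamental pair from Re and Im of e^((2+4i)t)v: X_1 = e^(2t)(cos(4t)·(0,-1) + sin(4t)·(1,0)), X_2 = e^(2t)(sin(4t)·(0,-1) - cos(4t)·(1,0)).
General solution: C_1X_1 + C_2X_2.
Applying p(0)=-3, q(0)=-4 gives C_1=4, C_2=3.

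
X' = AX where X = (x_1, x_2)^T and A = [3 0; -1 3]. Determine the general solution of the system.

x_1(t) = -C_2e^(3t), x_2(t) = C_1e^(3t) + C_2te^(3t) + C_2e^(3t)

Coefficient matrix A = [[3, 0], [-1, 3]].
Characteristic polynomial det(A - λI) = λ^2 - 6λ + 9 = 0.
Single eigenvalue λ = 3 with algebraic multiplicity 2.
Eigenvector v = (0,1); generalized eigenvector w with (A-λI)w=v is (-1,1).
General solution: e^(3t)[C_1·v + C_2·(t·v + w)].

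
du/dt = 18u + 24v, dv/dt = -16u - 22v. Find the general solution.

u(t) = 3c_1e^(2t) - c_2e^(-6t), v(t) = -2c_1e^(2t) + c_2e^(-6t)

Coefficient matrix A = [[18, 24], [-16, -22]].
Characteristic polynomial det(A - λI) = λ^2 + 4λ - 12 = 0.
Eigenvalues λ = 2, -6.
For λ=2: (A-λI) row 1 is [16, 24], so an eigenvector is (3, -2).
For λ=-6: (A-λI) row 1 is [24, 24], so an eigenvector is (-1, 1).
General solution: c_1e^(2t)(3,-2) + c_2e^(-6t)(-1,1).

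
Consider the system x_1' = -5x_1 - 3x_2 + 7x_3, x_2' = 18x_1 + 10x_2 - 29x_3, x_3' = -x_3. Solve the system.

x_1(t) = C_1e^(t) - C_2e^(4t) + C_3e^(-t), x_2(t) = -2C_1e^(t) + 3C_2e^(4t) + C_3e^(-t), x_3(t) = C_3e^(-t)

Coefficient matrix A = [[-5, -3, 7], [18, 10, -29], [0, 0, -1]].
det(A - λI) = 0 gives eigenvalues λ = 1, 4, -1.
For λ=1: eigenvector (1,-2,0).
For λ=4: eigenvector (-1,3,0).
For λ=-1: eigenvector (1,1,1).
General solution: C_1e^(t)(1,-2,0) + C_2e^(4t)(-1,3,0) + C_3e^(-t)(1,1,1).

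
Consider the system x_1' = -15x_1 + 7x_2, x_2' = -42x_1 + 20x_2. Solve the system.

x_1(t) = C_1e^(-t) - C_2e^(6t), x_2(t) = 2C_1e^(-t) - 3C_2e^(6t)

Coefficient matrix A = [[-15, 7], [-42, 20]].
Characteristic polynomial det(A - λI) = λ^2 - 5λ - 6 = 0.
Eigenvalues λ = -1, 6.
For λ=-1: (A-λI) row 1 is [-14, 7], so an eigenvector is (1, 2).
For λ=6: (A-λI) row 1 is [-21, 7], so an eigenvector is (-1, -3).
General solution: C_1e^(-t)(1,2) + C_2e^(6t)(-1,-3).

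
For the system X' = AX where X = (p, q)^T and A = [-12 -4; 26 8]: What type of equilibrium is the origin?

A = [[-12,-4],[26,8]]; det(A-λI) = λ^2 + 4λ + 8.
λ = -2 ± 2i: negative real part.

stable spiral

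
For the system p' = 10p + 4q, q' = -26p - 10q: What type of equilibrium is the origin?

A = [[10,4],[-26,-10]]; det(A-λI) = λ^2 + 4.
λ = 0 ± 2i: zero real part.

center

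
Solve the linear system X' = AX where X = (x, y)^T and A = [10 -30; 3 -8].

Coefficient matrix A = [[10, -30], [3, -8]].
Characteristic polynomial det(A - λI) = λ^2 - 2λ + 10 = 0.
Eigenvalues λ = 1 ± 3i (complex conjugate pair).
For λ=1+3i: an eigenvector is (1,0) - i(3,1) = (1 - 3i, 0 - i).
A real fundamental pair from Re and Im of e^((1+3i)t)v: X_1 = e^(t)(cos(3t)·(1,0) + sin(3t)·(3,1)), X_2 = e^(t)(sin(3t)·(1,0) - cos(3t)·(3,1)).
General solution: K_1X_1 + K_2X_2.

x(t) = 3K_1e^(t)sin(3t) + K_1e^(t)cos(3t) + K_2e^(t)sin(3t) - 3K_2e^(t)cos(3t), y(t) = K_1e^(t)sin(3t) - K_2e^(t)cos(3t)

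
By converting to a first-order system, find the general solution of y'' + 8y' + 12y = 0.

Let x_1 = y, x_2 = y'. Then x_1' = x_2 and x_2' = -12x_1 - 8x_2.
A = [[0,1],[-12,-8]]; det(A-λI) = λ^2 + 8λ + 12.
Eigenvalues λ = -6, -2 with eigenvectors (1,-6), (1,-2).

y(t) = c_1e^(-6t) + c_2e^(-2t)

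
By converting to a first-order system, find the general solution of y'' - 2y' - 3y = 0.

Let x_1 = y, x_2 = y'. Then x_1' = x_2 and x_2' = 3x_1 + 2x_2.
A = [[0,1],[3,2]]; det(A-λI) = λ^2 - 2λ - 3.
Eigenvalues λ = 3, -1 with eigenvectors (1,3), (1,-1).

y(t) = C_1e^(3t) + C_2e^(-t)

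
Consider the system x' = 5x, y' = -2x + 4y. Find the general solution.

x(t) = -C_1e^(5t), y(t) = 2C_1e^(5t) + C_2e^(4t)

Coefficient matrix A = [[5, 0], [-2, 4]].
Characteristic polynomial det(A - λI) = λ^2 - 9λ + 20 = 0.
Eigenvalues λ = 5, 4.
For λ=5: (A-λI) row 2 is [-2, -1], so an eigenvector is (-1, 2).
For λ=4: (A-λI) row 1 is [1, 0], so an eigenvector is (0, 1).
General solution: C_1e^(5t)(-1,2) + C_2e^(4t)(0,1).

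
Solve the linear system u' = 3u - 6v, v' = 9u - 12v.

Coefficient matrix A = [[3, -6], [9, -12]].
Characteristic polynomial det(A - λI) = λ^2 + 9λ + 18 = 0.
Eigenvalues λ = -6, -3.
For λ=-6: (A-λI) row 1 is [9, -6], so an eigenvector is (-2, -3).
For λ=-3: (A-λI) row 1 is [6, -6], so an eigenvector is (1, 1).
General solution: K_1e^(-6t)(-2,-3) + K_2e^(-3t)(1,1).

u(t) = -2K_1e^(-6t) + K_2e^(-3t), v(t) = -3K_1e^(-6t) + K_2e^(-3t)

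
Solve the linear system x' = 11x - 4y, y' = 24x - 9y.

Coefficient matrix A = [[11, -4], [24, -9]].
Characteristic polynomial det(A - λI) = λ^2 - 2λ - 3 = 0.
Eigenvalues λ = 3, -1.
For λ=3: (A-λI) row 1 is [8, -4], so an eigenvector is (1, 2).
For λ=-1: (A-λI) row 1 is [12, -4], so an eigenvector is (-1, -3).
General solution: c_1e^(3t)(1,2) + c_2e^(-t)(-1,-3).

x(t) = c_1e^(3t) - c_2e^(-t), y(t) = 2c_1e^(3t) - 3c_2e^(-t)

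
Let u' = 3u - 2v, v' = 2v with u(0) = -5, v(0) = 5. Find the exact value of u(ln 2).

A = [[3,-2],[0,2]]; eigenvalues λ = 2, 3.
Eigenvectors: (2,1) for λ=2, (1,0) for λ=3.
From the initial condition, c_1 = 5, c_2 = -15.
u(ln 2) = (5)(2^2)(2) + (-15)(2^3)(1) = -80.

-80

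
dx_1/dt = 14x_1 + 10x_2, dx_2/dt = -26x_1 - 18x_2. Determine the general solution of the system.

x_1(t) = -K_1e^(-2t)sin(2t) - 2K_1e^(-2t)cos(2t) - 2K_2e^(-2t)sin(2t) + K_2e^(-2t)cos(2t), x_2(t) = 2K_1e^(-2t)sin(2t) + 3K_1e^(-2t)cos(2t) + 3K_2e^(-2t)sin(2t) - 2K_2e^(-2t)cos(2t)

Coefficient matrix A = [[14, 10], [-26, -18]].
Characteristic polynomial det(A - λI) = λ^2 + 4λ + 8 = 0.
Eigenvalues λ = -2 ± 2i (complex conjugate pair).
For λ=-2+2i: an eigenvector is (-2,3) - i(-1,2) = (-2 + i, 3 - 2i).
A real fundamental pair from Re and Im of e^((-2+2i)t)v: X_1 = e^(-2t)(cos(2t)·(-2,3) + sin(2t)·(-1,2)), X_2 = e^(-2t)(sin(2t)·(-2,3) - cos(2t)·(-1,2)).
General solution: K_1X_1 + K_2X_2.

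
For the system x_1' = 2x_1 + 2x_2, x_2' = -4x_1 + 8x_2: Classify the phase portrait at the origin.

A = [[2,2],[-4,8]]; det(A-λI) = λ^2 - 10λ + 24.
λ = 4, 6: both positive.

unstable node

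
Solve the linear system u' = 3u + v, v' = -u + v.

Coefficient matrix A = [[3, 1], [-1, 1]].
Characteristic polynomial det(A - λI) = λ^2 - 4λ + 4 = 0.
Single eigenvalue λ = 2 with algebraic multiplicity 2.
Eigenvector v = (1,-1); generalized eigenvector w with (A-λI)w=v is (-2,3).
General solution: e^(2t)[c_1·v + c_2·(t·v + w)].

u(t) = c_1e^(2t) + c_2te^(2t) - 2c_2e^(2t), v(t) = -c_1e^(2t) - c_2te^(2t) + 3c_2e^(2t)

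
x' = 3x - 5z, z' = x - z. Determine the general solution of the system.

x(t) = K_1e^(t)sin(t) - 2K_1e^(t)cos(t) - 2K_2e^(t)sin(t) - K_2e^(t)cos(t), z(t) = -K_1e^(t)cos(t) - K_2e^(t)sin(t)

Coefficient matrix A = [[3, -5], [1, -1]].
Characteristic polynomial det(A - λI) = λ^2 - 2λ + 2 = 0.
Eigenvalues λ = 1 ± i (complex conjugate pair).
For λ=1+i: an eigenvector is (-2,-1) - i(1,0) = (-2 - i, -1).
A real fundamental pair from Re and Im of e^((1+i)t)v: X_1 = e^(t)(cos(t)·(-2,-1) + sin(t)·(1,0)), X_2 = e^(t)(sin(t)·(-2,-1) - cos(t)·(1,0)).
General solution: K_1X_1 + K_2X_2.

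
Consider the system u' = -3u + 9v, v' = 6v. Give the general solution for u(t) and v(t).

Coefficient matrix A = [[-3, 9], [0, 6]].
Characteristic polynomial det(A - λI) = λ^2 - 3λ - 18 = 0.
Eigenvalues λ = -3, 6.
For λ=-3: (A-λI) row 1 is [0, 9], so an eigenvector is (1, 0).
For λ=6: (A-λI) row 1 is [-9, 9], so an eigenvector is (-1, -1).
General solution: C_1e^(-3t)(1,0) + C_2e^(6t)(-1,-1).

u(t) = C_1e^(-3t) - C_2e^(6t), v(t) = -C_2e^(6t)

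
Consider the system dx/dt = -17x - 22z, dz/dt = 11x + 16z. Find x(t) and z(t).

Coefficient matrix A = [[-17, -22], [11, 16]].
Characteristic polynomial det(A - λI) = λ^2 + λ - 30 = 0.
Eigenvalues λ = -6, 5.
For λ=-6: (A-λI) row 1 is [-11, -22], so an eigenvector is (-2, 1).
For λ=5: (A-λI) row 1 is [-22, -22], so an eigenvector is (-1, 1).
General solution: C_1e^(-6t)(-2,1) + C_2e^(5t)(-1,1).

x(t) = -2C_1e^(-6t) - C_2e^(5t), z(t) = C_1e^(-6t) + C_2e^(5t)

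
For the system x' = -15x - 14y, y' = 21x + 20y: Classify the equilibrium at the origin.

A = [[-15,-14],[21,20]]; det(A-λI) = λ^2 - 5λ - 6.
λ = 6, -1: opposite signs.

saddle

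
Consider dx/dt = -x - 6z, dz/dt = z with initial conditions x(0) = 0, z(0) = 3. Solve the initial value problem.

Coefficient matrix A = [[-1, -6], [0, 1]].
Characteristic polynomial det(A - λI) = λ^2 - 1 = 0.
Eigenvalues λ = 1, -1.
For λ=1: (A-λI) row 1 is [-2, -6], so an eigenvector is (-3, 1).
For λ=-1: (A-λI) row 1 is [0, -6], so an eigenvector is (-1, 0).
General solution: K_1e^(t)(-3,1) + K_2e^(-t)(-1,0).
Applying x(0)=0, z(0)=3 gives K_1=3, K_2=-9.

x(t) = -9e^(t) + 9e^(-t), z(t) = 3e^(t)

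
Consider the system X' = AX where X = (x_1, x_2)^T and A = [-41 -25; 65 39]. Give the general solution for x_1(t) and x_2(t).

x_1(t) = -C_1e^(-t)sin(5t) + 2C_1e^(-t)cos(5t) + 2C_2e^(-t)sin(5t) + C_2e^(-t)cos(5t), x_2(t) = 2C_1e^(-t)sin(5t) - 3C_1e^(-t)cos(5t) - 3C_2e^(-t)sin(5t) - 2C_2e^(-t)cos(5t)

Coefficient matrix A = [[-41, -25], [65, 39]].
Characteristic polynomial det(A - λI) = λ^2 + 2λ + 26 = 0.
Eigenvalues λ = -1 ± 5i (complex conjugate pair).
For λ=-1+5i: an eigenvector is (2,-3) - i(-1,2) = (2 + i, -3 - 2i).
A real fundamental pair from Re and Im of e^((-1+5i)t)v: X_1 = e^(-t)(cos(5t)·(2,-3) + sin(5t)·(-1,2)), X_2 = e^(-t)(sin(5t)·(2,-3) - cos(5t)·(-1,2)).
General solution: C_1X_1 + C_2X_2.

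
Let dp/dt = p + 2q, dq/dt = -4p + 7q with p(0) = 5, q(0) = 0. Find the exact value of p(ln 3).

A = [[1,2],[-4,7]]; eigenvalues λ = 5, 3.
Eigenvectors: (1,2) for λ=5, (-1,-1) for λ=3.
From the initial condition, c_1 = -5, c_2 = -10.
p(ln 3) = (-5)(3^5)(1) + (-10)(3^3)(-1) = -945.

-945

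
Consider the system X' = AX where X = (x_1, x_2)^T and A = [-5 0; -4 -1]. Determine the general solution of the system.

Coefficient matrix A = [[-5, 0], [-4, -1]].
Characteristic polynomial det(A - λI) = λ^2 + 6λ + 5 = 0.
Eigenvalues λ = -5, -1.
For λ=-5: (A-λI) row 2 is [-4, 4], so an eigenvector is (-1, -1).
For λ=-1: (A-λI) row 1 is [-4, 0], so an eigenvector is (0, 1).
General solution: c_1e^(-5t)(-1,-1) + c_2e^(-t)(0,1).

x_1(t) = -c_1e^(-5t), x_2(t) = -c_1e^(-5t) + c_2e^(-t)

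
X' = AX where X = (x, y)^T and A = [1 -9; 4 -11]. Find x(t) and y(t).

Coefficient matrix A = [[1, -9], [4, -11]].
Characteristic polynomial det(A - λI) = λ^2 + 10λ + 25 = 0.
Single eigenvalue λ = -5 with algebraic multiplicity 2.
Eigenvector v = (3,2); generalized eigenvector w with (A-λI)w=v is (2,1).
General solution: e^(-5t)[C_1·v + C_2·(t·v + w)].

x(t) = 3C_1e^(-5t) + 3C_2te^(-5t) + 2C_2e^(-5t), y(t) = 2C_1e^(-5t) + 2C_2te^(-5t) + C_2e^(-5t)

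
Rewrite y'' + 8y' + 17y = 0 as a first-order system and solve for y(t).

y(t) = K_1e^(-4t)cos(t) + K_2e^(-4t)sin(t)

Let x_1 = y, x_2 = y'. Then x_1' = x_2 and x_2' = -17x_1 - 8x_2.
A = [[0,1],[-17,-8]]; det(A-λI) = λ^2 + 8λ + 17.
Eigenvalues λ = -4 ± i.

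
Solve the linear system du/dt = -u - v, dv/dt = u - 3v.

u(t) = -K_1e^(-2t) - K_2te^(-2t) - 2K_2e^(-2t), v(t) = -K_1e^(-2t) - K_2te^(-2t) - K_2e^(-2t)

Coefficient matrix A = [[-1, -1], [1, -3]].
Characteristic polynomial det(A - λI) = λ^2 + 4λ + 4 = 0.
Single eigenvalue λ = -2 with algebraic multiplicity 2.
Eigenvector v = (-1,-1); generalized eigenvector w with (A-λI)w=v is (-2,-1).
General solution: e^(-2t)[K_1·v + K_2·(t·v + w)].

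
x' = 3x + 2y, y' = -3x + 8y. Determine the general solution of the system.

x(t) = -C_1e^(5t) + 2C_2e^(6t), y(t) = -C_1e^(5t) + 3C_2e^(6t)

Coefficient matrix A = [[3, 2], [-3, 8]].
Characteristic polynomial det(A - λI) = λ^2 - 11λ + 30 = 0.
Eigenvalues λ = 5, 6.
For λ=5: (A-λI) row 1 is [-2, 2], so an eigenvector is (-1, -1).
For λ=6: (A-λI) row 1 is [-3, 2], so an eigenvector is (2, 3).
General solution: C_1e^(5t)(-1,-1) + C_2e^(6t)(2,3).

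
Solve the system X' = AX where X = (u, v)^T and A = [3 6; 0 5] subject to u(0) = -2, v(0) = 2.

Coefficient matrix A = [[3, 6], [0, 5]].
Characteristic polynomial det(A - λI) = λ^2 - 8λ + 15 = 0.
Eigenvalues λ = 3, 5.
For λ=3: (A-λI) row 1 is [0, 6], so an eigenvector is (-1, 0).
For λ=5: (A-λI) row 1 is [-2, 6], so an eigenvector is (3, 1).
General solution: K_1e^(3t)(-1,0) + K_2e^(5t)(3,1).
Applying u(0)=-2, v(0)=2 gives K_1=8, K_2=2.

u(t) = 6e^(5t) - 8e^(3t), v(t) = 2e^(5t)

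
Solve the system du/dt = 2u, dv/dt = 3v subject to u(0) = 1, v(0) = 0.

Coefficient matrix A = [[2, 0], [0, 3]].
Characteristic polynomial det(A - λI) = λ^2 - 5λ + 6 = 0.
Eigenvalues λ = 3, 2.
For λ=3: (A-λI) row 1 is [-1, 0], so an eigenvector is (0, 1).
For λ=2: (A-λI) row 2 is [0, 1], so an eigenvector is (-1, 0).
General solution: C_1e^(3t)(0,1) + C_2e^(2t)(-1,0).
Applying u(0)=1, v(0)=0 gives C_1=0, C_2=-1.

u(t) = e^(2t), v(t) = 0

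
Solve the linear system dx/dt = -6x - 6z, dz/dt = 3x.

x(t) = -K_1e^(-3t)sin(3t) - K_1e^(-3t)cos(3t) - K_2e^(-3t)sin(3t) + K_2e^(-3t)cos(3t), z(t) = K_1e^(-3t)cos(3t) + K_2e^(-3t)sin(3t)

Coefficient matrix A = [[-6, -6], [3, 0]].
Characteristic polynomial det(A - λI) = λ^2 + 6λ + 18 = 0.
Eigenvalues λ = -3 ± 3i (complex conjugate pair).
For λ=-3+3i: an eigenvector is (-1,1) - i(-1,0) = (-1 + i, 1).
A real fundamental pair from Re and Im of e^((-3+3i)t)v: X_1 = e^(-3t)(cos(3t)·(-1,1) + sin(3t)·(-1,0)), X_2 = e^(-3t)(sin(3t)·(-1,1) - cos(3t)·(-1,0)).
General solution: K_1X_1 + K_2X_2.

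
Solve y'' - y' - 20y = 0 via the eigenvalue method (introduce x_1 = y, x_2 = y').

Let x_1 = y, x_2 = y'. Then x_1' = x_2 and x_2' = 20x_1 + x_2.
A = [[0,1],[20,1]]; det(A-λI) = λ^2 - λ - 20.
Eigenvalues λ = -4, 5 with eigenvectors (1,-4), (1,5).

y(t) = K_1e^(-4t) + K_2e^(5t)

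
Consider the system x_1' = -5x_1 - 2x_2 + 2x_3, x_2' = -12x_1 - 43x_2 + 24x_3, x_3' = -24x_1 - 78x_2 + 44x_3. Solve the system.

x_1(t) = C_1e^(-t) + C_2e^(t) + 2C_3e^(-4t), x_2(t) = 2C_1e^(-t) + 3C_2e^(t), x_3(t) = 4C_1e^(-t) + 6C_2e^(t) + C_3e^(-4t)

Coefficient matrix A = [[-5, -2, 2], [-12, -43, 24], [-24, -78, 44]].
det(A - λI) = 0 gives eigenvalues λ = -1, 1, -4.
For λ=-1: eigenvector (1,2,4).
For λ=1: eigenvector (1,3,6).
For λ=-4: eigenvector (2,0,1).
General solution: C_1e^(-t)(1,2,4) + C_2e^(t)(1,3,6) + C_3e^(-4t)(2,0,1).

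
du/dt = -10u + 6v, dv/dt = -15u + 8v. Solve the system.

u(t) = -c_1e^(-t)sin(3t) + c_1e^(-t)cos(3t) + c_2e^(-t)sin(3t) + c_2e^(-t)cos(3t), v(t) = -2c_1e^(-t)sin(3t) + c_1e^(-t)cos(3t) + c_2e^(-t)sin(3t) + 2c_2e^(-t)cos(3t)

Coefficient matrix A = [[-10, 6], [-15, 8]].
Characteristic polynomial det(A - λI) = λ^2 + 2λ + 10 = 0.
Eigenvalues λ = -1 ± 3i (complex conjugate pair).
For λ=-1+3i: an eigenvector is (1,1) - i(-1,-2) = (1 + i, 1 + 2i).
A real fundamental pair from Re and Im of e^((-1+3i)t)v: X_1 = e^(-t)(cos(3t)·(1,1) + sin(3t)·(-1,-2)), X_2 = e^(-t)(sin(3t)·(1,1) - cos(3t)·(-1,-2)).
General solution: c_1X_1 + c_2X_2.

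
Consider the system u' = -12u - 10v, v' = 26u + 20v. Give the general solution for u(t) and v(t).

Coefficient matrix A = [[-12, -10], [26, 20]].
Characteristic polynomial det(A - λI) = λ^2 - 8λ + 20 = 0.
Eigenvalues λ = 4 ± 2i (complex conjugate pair).
For λ=4+2i: an eigenvector is (1,-2) - i(2,-3) = (1 - 2i, -2 + 3i).
A real fundamental pair from Re and Im of e^((4+2i)t)v: X_1 = e^(4t)(cos(2t)·(1,-2) + sin(2t)·(2,-3)), X_2 = e^(4t)(sin(2t)·(1,-2) - cos(2t)·(2,-3)).
General solution: C_1X_1 + C_2X_2.

u(t) = 2C_1e^(4t)sin(2t) + C_1e^(4t)cos(2t) + C_2e^(4t)sin(2t) - 2C_2e^(4t)cos(2t), v(t) = -3C_1e^(4t)sin(2t) - 2C_1e^(4t)cos(2t) - 2C_2e^(4t)sin(2t) + 3C_2e^(4t)cos(2t)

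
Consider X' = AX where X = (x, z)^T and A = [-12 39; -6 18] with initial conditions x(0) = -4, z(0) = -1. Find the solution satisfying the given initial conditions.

Coefficient matrix A = [[-12, 39], [-6, 18]].
Characteristic polynomial det(A - λI) = λ^2 - 6λ + 18 = 0.
Eigenvalues λ = 3 ± 3i (complex conjugate pair).
For λ=3+3i: an eigenvector is (2,1) - i(3,1) = (2 - 3i, 1 - i).
A real fundamental pair from Re and Im of e^((3+3i)t)v: X_1 = e^(3t)(cos(3t)·(2,1) + sin(3t)·(3,1)), X_2 = e^(3t)(sin(3t)·(2,1) - cos(3t)·(3,1)).
General solution: c_1X_1 + c_2X_2.
Applying x(0)=-4, z(0)=-1 gives c_1=1, c_2=2.

x(t) = 7e^(3t)sin(3t) - 4e^(3t)cos(3t), z(t) = 3e^(3t)sin(3t) - e^(3t)cos(3t)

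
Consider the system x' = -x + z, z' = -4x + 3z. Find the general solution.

x(t) = -C_1e^(t) - C_2te^(t) + C_2e^(t), z(t) = -2C_1e^(t) - 2C_2te^(t) + C_2e^(t)

Coefficient matrix A = [[-1, 1], [-4, 3]].
Characteristic polynomial det(A - λI) = λ^2 - 2λ + 1 = 0.
Single eigenvalue λ = 1 with algebraic multiplicity 2.
Eigenvector v = (-1,-2); generalized eigenvector w with (A-λI)w=v is (1,1).
General solution: e^(t)[C_1·v + C_2·(t·v + w)].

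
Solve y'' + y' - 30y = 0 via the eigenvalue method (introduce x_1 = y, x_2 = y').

y(t) = C_1e^(5t) + C_2e^(-6t)

Let x_1 = y, x_2 = y'. Then x_1' = x_2 and x_2' = 30x_1 - x_2.
A = [[0,1],[30,-1]]; det(A-λI) = λ^2 + λ - 30.
Eigenvalues λ = 5, -6 with eigenvectors (1,5), (1,-6).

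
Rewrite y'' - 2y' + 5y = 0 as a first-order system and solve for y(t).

Let x_1 = y, x_2 = y'. Then x_1' = x_2 and x_2' = -5x_1 + 2x_2.
A = [[0,1],[-5,2]]; det(A-λI) = λ^2 - 2λ + 5.
Eigenvalues λ = 1 ± 2i.

y(t) = C_1e^(t)cos(2t) + C_2e^(t)sin(2t)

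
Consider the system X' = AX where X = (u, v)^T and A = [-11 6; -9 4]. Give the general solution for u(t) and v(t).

u(t) = K_1e^(-5t) - 2K_2e^(-2t), v(t) = K_1e^(-5t) - 3K_2e^(-2t)

Coefficient matrix A = [[-11, 6], [-9, 4]].
Characteristic polynomial det(A - λI) = λ^2 + 7λ + 10 = 0.
Eigenvalues λ = -5, -2.
For λ=-5: (A-λI) row 1 is [-6, 6], so an eigenvector is (1, 1).
For λ=-2: (A-λI) row 1 is [-9, 6], so an eigenvector is (-2, -3).
General solution: K_1e^(-5t)(1,1) + K_2e^(-2t)(-2,-3).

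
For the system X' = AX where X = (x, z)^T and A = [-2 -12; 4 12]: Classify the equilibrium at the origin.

A = [[-2,-12],[4,12]]; det(A-λI) = λ^2 - 10λ + 24.
λ = 4, 6: both positive.

unstable node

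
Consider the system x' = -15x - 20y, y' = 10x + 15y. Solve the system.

Coefficient matrix A = [[-15, -20], [10, 15]].
Characteristic polynomial det(A - λI) = λ^2 - 25 = 0.
Eigenvalues λ = 5, -5.
For λ=5: (A-λI) row 1 is [-20, -20], so an eigenvector is (1, -1).
For λ=-5: (A-λI) row 1 is [-10, -20], so an eigenvector is (2, -1).
General solution: c_1e^(5t)(1,-1) + c_2e^(-5t)(2,-1).

x(t) = c_1e^(5t) + 2c_2e^(-5t), y(t) = -c_1e^(5t) - c_2e^(-5t)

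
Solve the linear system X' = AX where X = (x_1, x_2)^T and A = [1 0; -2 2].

Coefficient matrix A = [[1, 0], [-2, 2]].
Characteristic polynomial det(A - λI) = λ^2 - 3λ + 2 = 0.
Eigenvalues λ = 1, 2.
For λ=1: (A-λI) row 2 is [-2, 1], so an eigenvector is (-1, -2).
For λ=2: (A-λI) row 1 is [-1, 0], so an eigenvector is (0, -1).
General solution: K_1e^(t)(-1,-2) + K_2e^(2t)(0,-1).

x_1(t) = -K_1e^(t), x_2(t) = -2K_1e^(t) - K_2e^(2t)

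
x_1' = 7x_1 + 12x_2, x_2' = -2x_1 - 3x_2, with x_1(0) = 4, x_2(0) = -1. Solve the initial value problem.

x_1(t) = 6e^(3t) - 2e^(t), x_2(t) = -2e^(3t) + e^(t)

Coefficient matrix A = [[7, 12], [-2, -3]].
Characteristic polynomial det(A - λI) = λ^2 - 4λ + 3 = 0.
Eigenvalues λ = 1, 3.
For λ=1: (A-λI) row 1 is [6, 12], so an eigenvector is (2, -1).
For λ=3: (A-λI) row 1 is [4, 12], so an eigenvector is (-3, 1).
General solution: C_1e^(t)(2,-1) + C_2e^(3t)(-3,1).
Applying x_1(0)=4, x_2(0)=-1 gives C_1=-1, C_2=-2.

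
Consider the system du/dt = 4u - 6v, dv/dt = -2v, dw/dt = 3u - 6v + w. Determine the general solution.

Coefficient matrix A = [[4, -6, 0], [0, -2, 0], [3, -6, 1]].
det(A - λI) = 0 gives eigenvalues λ = -2, 4, 1.
For λ=-2: eigenvector (1,1,1).
For λ=4: eigenvector (1,0,1).
For λ=1: eigenvector (0,0,1).
General solution: C_1e^(-2t)(1,1,1) + C_2e^(4t)(1,0,1) + C_3e^(t)(0,0,1).

u(t) = C_1e^(-2t) + C_2e^(4t), v(t) = C_1e^(-2t), w(t) = C_1e^(-2t) + C_2e^(4t) + C_3e^(t)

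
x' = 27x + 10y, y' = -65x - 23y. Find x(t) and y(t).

Coefficient matrix A = [[27, 10], [-65, -23]].
Characteristic polynomial det(A - λI) = λ^2 - 4λ + 29 = 0.
Eigenvalues λ = 2 ± 5i (complex conjugate pair).
For λ=2+5i: an eigenvector is (1,-3) - i(-1,2) = (1 + i, -3 - 2i).
A real fundamental pair from Re and Im of e^((2+5i)t)v: X_1 = e^(2t)(cos(5t)·(1,-3) + sin(5t)·(-1,2)), X_2 = e^(2t)(sin(5t)·(1,-3) - cos(5t)·(-1,2)).
General solution: K_1X_1 + K_2X_2.

x(t) = -K_1e^(2t)sin(5t) + K_1e^(2t)cos(5t) + K_2e^(2t)sin(5t) + K_2e^(2t)cos(5t), y(t) = 2K_1e^(2t)sin(5t) - 3K_1e^(2t)cos(5t) - 3K_2e^(2t)sin(5t) - 2K_2e^(2t)cos(5t)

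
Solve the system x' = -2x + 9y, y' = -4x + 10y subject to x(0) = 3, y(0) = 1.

Coefficient matrix A = [[-2, 9], [-4, 10]].
Characteristic polynomial det(A - λI) = λ^2 - 8λ + 16 = 0.
Single eigenvalue λ = 4 with algebraic multiplicity 2.
Eigenvector v = (3,2); generalized eigenvector w with (A-λI)w=v is (1,1).
General solution: e^(4t)[C_1·v + C_2·(t·v + w)].
Applying x(0)=3, y(0)=1 gives C_1=2, C_2=-3.

x(t) = -9te^(4t) + 3e^(4t), y(t) = -6te^(4t) + e^(4t)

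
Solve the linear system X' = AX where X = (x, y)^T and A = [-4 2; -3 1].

Coefficient matrix A = [[-4, 2], [-3, 1]].
Characteristic polynomial det(A - λI) = λ^2 + 3λ + 2 = 0.
Eigenvalues λ = -2, -1.
For λ=-2: (A-λI) row 1 is [-2, 2], so an eigenvector is (-1, -1).
For λ=-1: (A-λI) row 1 is [-3, 2], so an eigenvector is (2, 3).
General solution: c_1e^(-2t)(-1,-1) + c_2e^(-t)(2,3).

x(t) = -c_1e^(-2t) + 2c_2e^(-t), y(t) = -c_1e^(-2t) + 3c_2e^(-t)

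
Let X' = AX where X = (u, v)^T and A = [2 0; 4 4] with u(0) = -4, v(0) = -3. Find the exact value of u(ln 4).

-64

A = [[2,0],[4,4]]; eigenvalues λ = 2, 4.
Eigenvectors: (-1,2) for λ=2, (0,-1) for λ=4.
From the initial condition, c_1 = 4, c_2 = 11.
u(ln 4) = (4)(4^2)(-1) + (11)(4^4)(0) = -64.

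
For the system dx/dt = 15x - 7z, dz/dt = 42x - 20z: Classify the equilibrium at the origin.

A = [[15,-7],[42,-20]]; det(A-λI) = λ^2 + 5λ - 6.
λ = 1, -6: opposite signs.

saddle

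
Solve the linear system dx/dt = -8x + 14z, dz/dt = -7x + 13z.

Coefficient matrix A = [[-8, 14], [-7, 13]].
Characteristic polynomial det(A - λI) = λ^2 - 5λ - 6 = 0.
Eigenvalues λ = 6, -1.
For λ=6: (A-λI) row 1 is [-14, 14], so an eigenvector is (-1, -1).
For λ=-1: (A-λI) row 1 is [-7, 14], so an eigenvector is (-2, -1).
General solution: K_1e^(6t)(-1,-1) + K_2e^(-t)(-2,-1).

x(t) = -K_1e^(6t) - 2K_2e^(-t), z(t) = -K_1e^(6t) - K_2e^(-t)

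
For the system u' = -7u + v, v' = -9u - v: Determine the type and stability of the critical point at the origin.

stable improper node

A = [[-7,1],[-9,-1]]; det(A-λI) = λ^2 + 8λ + 16.
repeated λ = -4 with a single eigenvector.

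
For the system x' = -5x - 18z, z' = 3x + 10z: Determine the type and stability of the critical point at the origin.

A = [[-5,-18],[3,10]]; det(A-λI) = λ^2 - 5λ + 4.
λ = 1, 4: both positive.

unstable node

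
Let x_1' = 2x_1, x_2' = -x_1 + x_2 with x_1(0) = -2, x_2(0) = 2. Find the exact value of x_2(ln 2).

8

A = [[2,0],[-1,1]]; eigenvalues λ = 2, 1.
Eigenvectors: (1,-1) for λ=2, (0,1) for λ=1.
From the initial condition, c_1 = -2, c_2 = 0.
x_2(ln 2) = (-2)(2^2)(-1) + (0)(2^1)(1) = 8.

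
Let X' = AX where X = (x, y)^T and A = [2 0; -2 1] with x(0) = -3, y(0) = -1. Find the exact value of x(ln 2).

-12

A = [[2,0],[-2,1]]; eigenvalues λ = 2, 1.
Eigenvectors: (1,-2) for λ=2, (0,-1) for λ=1.
From the initial condition, c_1 = -3, c_2 = 7.
x(ln 2) = (-3)(2^2)(1) + (7)(2^1)(0) = -12.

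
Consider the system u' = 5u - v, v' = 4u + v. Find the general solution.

Coefficient matrix A = [[5, -1], [4, 1]].
Characteristic polynomial det(A - λI) = λ^2 - 6λ + 9 = 0.
Single eigenvalue λ = 3 with algebraic multiplicity 2.
Eigenvector v = (1,2); generalized eigenvector w with (A-λI)w=v is (2,3).
General solution: e^(3t)[C_1·v + C_2·(t·v + w)].

u(t) = C_1e^(3t) + C_2te^(3t) + 2C_2e^(3t), v(t) = 2C_1e^(3t) + 2C_2te^(3t) + 3C_2e^(3t)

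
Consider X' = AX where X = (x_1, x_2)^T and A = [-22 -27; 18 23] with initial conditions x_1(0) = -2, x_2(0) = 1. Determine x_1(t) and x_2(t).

Coefficient matrix A = [[-22, -27], [18, 23]].
Characteristic polynomial det(A - λI) = λ^2 - λ - 20 = 0.
Eigenvalues λ = 5, -4.
For λ=5: (A-λI) row 1 is [-27, -27], so an eigenvector is (-1, 1).
For λ=-4: (A-λI) row 1 is [-18, -27], so an eigenvector is (-3, 2).
General solution: K_1e^(5t)(-1,1) + K_2e^(-4t)(-3,2).
Applying x_1(0)=-2, x_2(0)=1 gives K_1=-1, K_2=1.

x_1(t) = e^(5t) - 3e^(-4t), x_2(t) = -e^(5t) + 2e^(-4t)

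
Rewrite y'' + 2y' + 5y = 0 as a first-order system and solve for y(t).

Let x_1 = y, x_2 = y'. Then x_1' = x_2 and x_2' = -5x_1 - 2x_2.
A = [[0,1],[-5,-2]]; det(A-λI) = λ^2 + 2λ + 5.
Eigenvalues λ = -1 ± 2i.

y(t) = K_1e^(-t)cos(2t) + K_2e^(-t)sin(2t)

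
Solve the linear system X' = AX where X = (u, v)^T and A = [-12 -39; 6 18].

Coefficient matrix A = [[-12, -39], [6, 18]].
Characteristic polynomial det(A - λI) = λ^2 - 6λ + 18 = 0.
Eigenvalues λ = 3 ± 3i (complex conjugate pair).
For λ=3+3i: an eigenvector is (-2,1) - i(-3,1) = (-2 + 3i, 1 - i).
A real fundamental pair from Re and Im of e^((3+3i)t)v: X_1 = e^(3t)(cos(3t)·(-2,1) + sin(3t)·(-3,1)), X_2 = e^(3t)(sin(3t)·(-2,1) - cos(3t)·(-3,1)).
General solution: c_1X_1 + c_2X_2.

u(t) = -3c_1e^(3t)sin(3t) - 2c_1e^(3t)cos(3t) - 2c_2e^(3t)sin(3t) + 3c_2e^(3t)cos(3t), v(t) = c_1e^(3t)sin(3t) + c_1e^(3t)cos(3t) + c_2e^(3t)sin(3t) - c_2e^(3t)cos(3t)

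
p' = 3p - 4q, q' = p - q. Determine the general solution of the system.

p(t) = 2C_1e^(t) + 2C_2te^(t) - 3C_2e^(t), q(t) = C_1e^(t) + C_2te^(t) - 2C_2e^(t)

Coefficient matrix A = [[3, -4], [1, -1]].
Characteristic polynomial det(A - λI) = λ^2 - 2λ + 1 = 0.
Single eigenvalue λ = 1 with algebraic multiplicity 2.
Eigenvector v = (2,1); generalized eigenvector w with (A-λI)w=v is (-3,-2).
General solution: e^(t)[C_1·v + C_2·(t·v + w)].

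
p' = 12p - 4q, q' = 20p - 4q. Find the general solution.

Coefficient matrix A = [[12, -4], [20, -4]].
Characteristic polynomial det(A - λI) = λ^2 - 8λ + 32 = 0.
Eigenvalues λ = 4 ± 4i (complex conjugate pair).
For λ=4+4i: an eigenvector is (0,-1) - i(1,2) = (0 - i, -1 - 2i).
A real fundamental pair from Re and Im of e^((4+4i)t)v: X_1 = e^(4t)(cos(4t)·(0,-1) + sin(4t)·(1,2)), X_2 = e^(4t)(sin(4t)·(0,-1) - cos(4t)·(1,2)).
General solution: K_1X_1 + K_2X_2.

p(t) = K_1e^(4t)sin(4t) - K_2e^(4t)cos(4t), q(t) = 2K_1e^(4t)sin(4t) - K_1e^(4t)cos(4t) - K_2e^(4t)sin(4t) - 2K_2e^(4t)cos(4t)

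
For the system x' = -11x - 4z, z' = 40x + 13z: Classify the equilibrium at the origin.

A = [[-11,-4],[40,13]]; det(A-λI) = λ^2 - 2λ + 17.
λ = 1 ± 4i: positive real part.

unstable spiral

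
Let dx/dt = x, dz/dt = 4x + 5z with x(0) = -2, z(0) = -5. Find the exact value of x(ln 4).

A = [[1,0],[4,5]]; eigenvalues λ = 1, 5.
Eigenvectors: (1,-1) for λ=1, (0,-1) for λ=5.
From the initial condition, c_1 = -2, c_2 = 7.
x(ln 4) = (-2)(4^1)(1) + (7)(4^5)(0) = -8.

-8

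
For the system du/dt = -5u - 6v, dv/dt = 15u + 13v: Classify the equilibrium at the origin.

unstable spiral

A = [[-5,-6],[15,13]]; det(A-λI) = λ^2 - 8λ + 25.
λ = 4 ± 3i: positive real part.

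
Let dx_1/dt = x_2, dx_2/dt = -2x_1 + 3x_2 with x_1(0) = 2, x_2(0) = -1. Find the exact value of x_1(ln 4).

-28

A = [[0,1],[-2,3]]; eigenvalues λ = 2, 1.
Eigenvectors: (-1,-2) for λ=2, (-1,-1) for λ=1.
From the initial condition, c_1 = 3, c_2 = -5.
x_1(ln 4) = (3)(4^2)(-1) + (-5)(4^1)(-1) = -28.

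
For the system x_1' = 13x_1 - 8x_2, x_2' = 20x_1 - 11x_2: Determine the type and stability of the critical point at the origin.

A = [[13,-8],[20,-11]]; det(A-λI) = λ^2 - 2λ + 17.
λ = 1 ± 4i: positive real part.

unstable spiral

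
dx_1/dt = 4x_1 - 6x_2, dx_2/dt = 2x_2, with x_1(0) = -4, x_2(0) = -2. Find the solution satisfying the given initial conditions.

x_1(t) = 2e^(4t) - 6e^(2t), x_2(t) = -2e^(2t)

Coefficient matrix A = [[4, -6], [0, 2]].
Characteristic polynomial det(A - λI) = λ^2 - 6λ + 8 = 0.
Eigenvalues λ = 4, 2.
For λ=4: (A-λI) row 1 is [0, -6], so an eigenvector is (1, 0).
For λ=2: (A-λI) row 1 is [2, -6], so an eigenvector is (-3, -1).
General solution: C_1e^(4t)(1,0) + C_2e^(2t)(-3,-1).
Applying x_1(0)=-4, x_2(0)=-2 gives C_1=2, C_2=2.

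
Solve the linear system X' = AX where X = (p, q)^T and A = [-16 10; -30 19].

p(t) = C_1e^(4t) + 2C_2e^(-t), q(t) = 2C_1e^(4t) + 3C_2e^(-t)

Coefficient matrix A = [[-16, 10], [-30, 19]].
Characteristic polynomial det(A - λI) = λ^2 - 3λ - 4 = 0.
Eigenvalues λ = 4, -1.
For λ=4: (A-λI) row 1 is [-20, 10], so an eigenvector is (1, 2).
For λ=-1: (A-λI) row 1 is [-15, 10], so an eigenvector is (2, 3).
General solution: C_1e^(4t)(1,2) + C_2e^(-t)(2,3).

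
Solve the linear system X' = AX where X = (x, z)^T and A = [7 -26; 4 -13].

Coefficient matrix A = [[7, -26], [4, -13]].
Characteristic polynomial det(A - λI) = λ^2 + 6λ + 13 = 0.
Eigenvalues λ = -3 ± 2i (complex conjugate pair).
For λ=-3+2i: an eigenvector is (3,1) - i(2,1) = (3 - 2i, 1 - i).
A real fundamental pair from Re and Im of e^((-3+2i)t)v: X_1 = e^(-3t)(cos(2t)·(3,1) + sin(2t)·(2,1)), X_2 = e^(-3t)(sin(2t)·(3,1) - cos(2t)·(2,1)).
General solution: C_1X_1 + C_2X_2.

x(t) = 2C_1e^(-3t)sin(2t) + 3C_1e^(-3t)cos(2t) + 3C_2e^(-3t)sin(2t) - 2C_2e^(-3t)cos(2t), z(t) = C_1e^(-3t)sin(2t) + C_1e^(-3t)cos(2t) + C_2e^(-3t)sin(2t) - C_2e^(-3t)cos(2t)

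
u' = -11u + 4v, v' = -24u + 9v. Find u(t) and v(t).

u(t) = -K_1e^(t) - K_2e^(-3t), v(t) = -3K_1e^(t) - 2K_2e^(-3t)

Coefficient matrix A = [[-11, 4], [-24, 9]].
Characteristic polynomial det(A - λI) = λ^2 + 2λ - 3 = 0.
Eigenvalues λ = 1, -3.
For λ=1: (A-λI) row 1 is [-12, 4], so an eigenvector is (-1, -3).
For λ=-3: (A-λI) row 1 is [-8, 4], so an eigenvector is (-1, -2).
General solution: K_1e^(t)(-1,-3) + K_2e^(-3t)(-1,-2).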